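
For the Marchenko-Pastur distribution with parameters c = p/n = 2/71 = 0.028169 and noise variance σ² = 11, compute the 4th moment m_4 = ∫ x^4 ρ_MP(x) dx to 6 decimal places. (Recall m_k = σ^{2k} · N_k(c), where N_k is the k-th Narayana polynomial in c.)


E[X⁴] = σ⁸ (1 + 6c + 6c² + c³) (fourth MP moment). With σ² = 11 (so σ⁸ = 14641) and c = 2/71 = 0.028169: E[X⁴] = 14641 · (1 + 6·0.028169 + 6·(0.028169)² + (0.028169)³) = 14641 · 1.173797.

So E[X^4] = 17185.567683.


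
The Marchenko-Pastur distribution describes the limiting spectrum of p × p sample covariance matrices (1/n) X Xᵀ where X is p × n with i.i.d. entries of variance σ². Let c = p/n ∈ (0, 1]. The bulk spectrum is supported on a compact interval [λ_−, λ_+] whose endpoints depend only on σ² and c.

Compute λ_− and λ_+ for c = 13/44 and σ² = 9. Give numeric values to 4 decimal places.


c = 13/44 = 0.295455; √c = 0.543557.
λ_− = σ² (1 − √c)² = 9 · (1 − 0.543557)² = 9 · (0.456443)² = 1.875059.
λ_+ = σ² (1 + √c)² = 9 · (1 + 0.543557)² = 9 · (1.543557)² = 21.443122.

Rounded to 4 decimal places: λ_− ≈ 1.8751, λ_+ ≈ 21.4431.


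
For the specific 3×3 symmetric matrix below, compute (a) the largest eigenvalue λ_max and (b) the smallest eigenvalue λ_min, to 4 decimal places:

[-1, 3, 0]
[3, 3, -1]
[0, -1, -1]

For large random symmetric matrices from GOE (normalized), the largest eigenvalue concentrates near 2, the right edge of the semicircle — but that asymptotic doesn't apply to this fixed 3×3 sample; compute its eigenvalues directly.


Since M is real symmetric, all three eigenvalues are real; they are the roots of det(λI − M) = λ³ − (tr M) λ² + s λ − det M, where s is the sum of the principal 2×2 minors.
tr M = -1 + 3 + (-1) = 1.
s = ((-1)·3 − 3²) + ((-1)·(-1) − 0²) + (3·(-1) − (-1)²) = -12 + 1 + (-4) = -15.
det M (expand along row 1) = (-1)·(-4) − 3·(-3) + 0·(-3) = 13.
Characteristic polynomial: λ³ − λ² − 15λ − 13 = 0.
Substitute λ = y + (tr M)/3 = y + 0.333333 to remove the quadratic term: y³ + p·y + q = 0 with p = s − (tr M)²/3 = -15.333333 and q = −2(tr M)³/27 + (tr M)·s/3 − det M = -18.074074.
Three real roots ⇒ use the trigonometric (Viète) form: r = 2√(−p/3) = 4.521553, φ = arccos(3q/(p·r)) = arccos(0.782083) = 0.672794 rad.
y_k = r·cos(φ/3 − 2πk/3) for k = 0, 1, 2 gives y = 4.408324, -1.333333, -3.074991.
λ_k = y_k + 0.333333 gives λ = 4.7417, -1.0000, -2.7417 (check: the sum is 1.0000 = tr M).

Hence λ_max = 4.7417 and λ_min = -2.7417.


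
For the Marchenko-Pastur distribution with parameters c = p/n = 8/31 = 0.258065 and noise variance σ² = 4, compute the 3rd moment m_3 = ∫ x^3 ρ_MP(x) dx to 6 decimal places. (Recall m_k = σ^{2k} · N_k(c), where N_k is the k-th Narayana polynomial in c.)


E[X³] = σ⁶ (1 + 3c + c²) (third MP moment). With σ² = 4 (so σ⁶ = 64) and c = 8/31 = 0.258065: E[X³] = 64 · (1 + 3·0.258065 + (0.258065)²) = 64 · 1.840791.

So E[X^3] = 117.810614.


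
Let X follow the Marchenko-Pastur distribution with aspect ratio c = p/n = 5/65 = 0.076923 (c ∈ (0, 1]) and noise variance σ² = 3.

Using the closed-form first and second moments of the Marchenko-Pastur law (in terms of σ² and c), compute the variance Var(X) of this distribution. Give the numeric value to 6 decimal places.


Recall the MP moments m_1 = E[X] = σ² and m_2 = E[X²] = σ⁴ (1 + c).
m_1 = E[X] = σ² = 3, so m_1² = 9.
m_2 = E[X²] = σ⁴ (1 + c) = 9 · (1 + 0.076923) = 9 · 1.076923 = 9.692308.
(Note m_2 − m_1² simplifies to c · σ⁴ = 0.076923 · 9.)

Var(X) = m_2 − m_1² = 9.692308 − 9 = 0.692308.


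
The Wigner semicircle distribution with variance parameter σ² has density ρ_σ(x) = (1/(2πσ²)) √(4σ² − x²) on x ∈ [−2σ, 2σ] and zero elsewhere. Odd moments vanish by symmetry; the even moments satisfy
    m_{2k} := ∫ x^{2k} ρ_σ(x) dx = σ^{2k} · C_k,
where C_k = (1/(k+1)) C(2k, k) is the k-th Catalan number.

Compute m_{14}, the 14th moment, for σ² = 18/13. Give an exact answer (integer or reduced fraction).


By the scaled semicircle moment identity, m_{2k} = σ^{2k} · C_k with k = 7.
C_7 = (1/(k+1)) · C(2k, k) = (1/8) · C(14, 7) = (1/8) · 3432 = 429.
σ^{2k} = (σ²)^k = (18/13)^7 = 612220032/62748517.

Therefore m_{14} = σ^{14} · C_7 = (612220032/62748517) · 429 = 20203261056/4826809.


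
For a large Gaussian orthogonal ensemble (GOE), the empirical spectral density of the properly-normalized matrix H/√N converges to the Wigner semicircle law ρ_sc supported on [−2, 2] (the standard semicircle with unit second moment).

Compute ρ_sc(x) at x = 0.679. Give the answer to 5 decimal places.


ρ_sc(x) = (1/(2π)) √(4 − x²). With x = 0.679:
  4 − x² = 4 − (0.679)² = 4 − 0.461041 = 3.538959.
  √(4 − x²) = 1.881212.
  1/(2π) = 0.159155.
  ρ_sc(0.679) = 0.159155 · 1.881212 = 0.299404.

Rounded to 5 decimal places: ρ_sc(0.679) ≈ 0.29940.


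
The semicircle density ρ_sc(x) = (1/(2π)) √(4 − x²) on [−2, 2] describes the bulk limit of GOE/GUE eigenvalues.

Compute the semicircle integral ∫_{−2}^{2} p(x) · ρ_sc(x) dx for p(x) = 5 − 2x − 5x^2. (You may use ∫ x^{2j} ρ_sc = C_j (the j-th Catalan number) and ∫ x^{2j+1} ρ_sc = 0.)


Write p(x) = Σ a_i x^i, split into monomials and integrate each against ρ_sc separately.
Using ∫ x^{2j} ρ_sc = C_j = (1/(j+1)) C(2j, j) (Catalan numbers) and ∫ x^{2j+1} ρ_sc = 0 (odd monomials vanish by symmetry):
  i = 0 (even): a_0 · C_{0} = 5 · 1 = 5
  i = 1 (odd): ∫ x^1 ρ_sc = 0 (vanishes)
  i = 2 (even): a_2 · C_{1} = -5 · 1 = -5

Summing the contributions: ∫_{−2}^{2} p(x) ρ_sc(x) dx = 5 + (-5) = 0.


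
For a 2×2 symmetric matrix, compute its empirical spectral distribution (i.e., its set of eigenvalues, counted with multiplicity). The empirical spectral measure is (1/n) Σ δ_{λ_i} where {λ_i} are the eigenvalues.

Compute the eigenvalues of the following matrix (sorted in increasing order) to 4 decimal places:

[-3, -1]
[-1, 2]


Since M is real symmetric, both eigenvalues are real; they are the roots of det(λI − M) = λ² − (tr M) λ + det M.
tr M = -3 + 2 = -1.
det M = (-3)·2 − (-1)² = -6 − 1 = -7.
Characteristic polynomial: λ² + λ − 7 = 0.
Discriminant Δ = (tr M)² − 4·det M = 1 − (-28) = 29; √Δ = 5.385165.
λ = (tr M ± √Δ)/2 = (-1 ± 5.385165)/2, giving (tr M − √Δ)/2 = -3.1926 and (tr M + √Δ)/2 = 2.1926.

Eigenvalues sorted in increasing order: [-3.1926, 2.1926].


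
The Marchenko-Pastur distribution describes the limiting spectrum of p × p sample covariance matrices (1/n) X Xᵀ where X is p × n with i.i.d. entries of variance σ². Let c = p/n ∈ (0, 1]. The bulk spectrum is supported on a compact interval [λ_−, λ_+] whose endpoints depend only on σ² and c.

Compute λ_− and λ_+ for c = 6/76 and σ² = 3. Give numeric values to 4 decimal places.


c = 6/76 = 0.078947; √c = 0.280976.
λ_− = σ² (1 − √c)² = 3 · (1 − 0.280976)² = 3 · (0.719024)² = 1.550988.
λ_+ = σ² (1 + √c)² = 3 · (1 + 0.280976)² = 3 · (1.280976)² = 4.922697.

Rounded to 4 decimal places: λ_− ≈ 1.5510, λ_+ ≈ 4.9227.


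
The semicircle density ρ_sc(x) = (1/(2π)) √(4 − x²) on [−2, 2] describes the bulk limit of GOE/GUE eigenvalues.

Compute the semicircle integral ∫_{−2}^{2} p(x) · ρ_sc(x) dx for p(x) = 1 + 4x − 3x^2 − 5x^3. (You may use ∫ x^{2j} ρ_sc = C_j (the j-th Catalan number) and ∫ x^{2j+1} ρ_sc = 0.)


Write p(x) = Σ a_i x^i, split into monomials and integrate each against ρ_sc separately.
Using ∫ x^{2j} ρ_sc = C_j = (1/(j+1)) C(2j, j) (Catalan numbers) and ∫ x^{2j+1} ρ_sc = 0 (odd monomials vanish by symmetry):
  i = 0 (even): a_0 · C_{0} = 1 · 1 = 1
  i = 1 (odd): ∫ x^1 ρ_sc = 0 (vanishes)
  i = 2 (even): a_2 · C_{1} = -3 · 1 = -3
  i = 3 (odd): ∫ x^3 ρ_sc = 0 (vanishes)

Summing the contributions: ∫_{−2}^{2} p(x) ρ_sc(x) dx = 1 + (-3) = -2.


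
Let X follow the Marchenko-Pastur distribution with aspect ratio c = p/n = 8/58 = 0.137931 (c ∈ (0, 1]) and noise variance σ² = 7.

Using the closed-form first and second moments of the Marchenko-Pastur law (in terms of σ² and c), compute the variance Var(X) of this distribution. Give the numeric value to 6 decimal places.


Recall the MP moments m_1 = E[X] = σ² and m_2 = E[X²] = σ⁴ (1 + c).
m_1 = E[X] = σ² = 7, so m_1² = 49.
m_2 = E[X²] = σ⁴ (1 + c) = 49 · (1 + 0.137931) = 49 · 1.137931 = 55.758621.
(Note m_2 − m_1² simplifies to c · σ⁴ = 0.137931 · 49.)

Var(X) = m_2 − m_1² = 55.758621 − 49 = 6.758621.


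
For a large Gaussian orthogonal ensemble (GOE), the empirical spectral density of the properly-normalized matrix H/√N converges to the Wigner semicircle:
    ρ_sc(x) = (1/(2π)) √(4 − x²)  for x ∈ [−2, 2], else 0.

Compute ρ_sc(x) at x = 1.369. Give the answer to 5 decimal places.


ρ_sc(x) = (1/(2π)) √(4 − x²). With x = 1.369:
  4 − x² = 4 − (1.369)² = 4 − 1.874161 = 2.125839.
  √(4 − x²) = 1.458026.
  1/(2π) = 0.159155.
  ρ_sc(1.369) = 0.159155 · 1.458026 = 0.232052.

Rounded to 5 decimal places: ρ_sc(1.369) ≈ 0.23205.


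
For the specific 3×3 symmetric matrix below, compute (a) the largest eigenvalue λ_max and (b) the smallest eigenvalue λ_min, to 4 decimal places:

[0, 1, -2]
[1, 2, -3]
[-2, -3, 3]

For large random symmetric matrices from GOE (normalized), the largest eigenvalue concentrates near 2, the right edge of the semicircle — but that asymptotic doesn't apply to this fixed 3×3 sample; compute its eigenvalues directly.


Since M is real symmetric, all three eigenvalues are real; they are the roots of det(λI − M) = λ³ − (tr M) λ² + s λ − det M, where s is the sum of the principal 2×2 minors.
tr M = 0 + 2 + 3 = 5.
s = (0·2 − 1²) + (0·3 − (-2)²) + (2·3 − (-3)²) = -1 + (-4) + (-3) = -8.
det M (expand along row 1) = 0·(-3) − 1·(-3) + (-2)·1 = 1.
Characteristic polynomial: λ³ − 5λ² − 8λ − 1 = 0.
Substitute λ = y + (tr M)/3 = y + 1.666667 to remove the quadratic term: y³ + p·y + q = 0 with p = s − (tr M)²/3 = -16.333333 and q = −2(tr M)³/27 + (tr M)·s/3 − det M = -23.592593.
Three real roots ⇒ use the trigonometric (Viète) form: r = 2√(−p/3) = 4.666667, φ = arccos(3q/(p·r)) = arccos(0.928571) = 0.380251 rad.
y_k = r·cos(φ/3 − 2πk/3) for k = 0, 1, 2 gives y = 4.629230, -1.803730, -2.825500.
λ_k = y_k + 1.666667 gives λ = 6.2959, -0.1371, -1.1588 (check: the sum is 5.0000 = tr M).

Hence λ_max = 6.2959 and λ_min = -1.1588.


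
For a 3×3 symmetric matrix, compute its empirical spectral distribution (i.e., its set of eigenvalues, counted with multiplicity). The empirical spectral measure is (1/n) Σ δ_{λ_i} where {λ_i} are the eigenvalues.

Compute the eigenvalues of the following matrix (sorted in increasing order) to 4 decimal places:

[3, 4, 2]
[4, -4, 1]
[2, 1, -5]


Since M is real symmetric, all three eigenvalues are real; they are the roots of det(λI − M) = λ³ − (tr M) λ² + s λ − det M, where s is the sum of the principal 2×2 minors.
tr M = 3 + (-4) + (-5) = -6.
s = (3·(-4) − 4²) + (3·(-5) − 2²) + ((-4)·(-5) − 1²) = -28 + (-19) + 19 = -28.
det M (expand along row 1) = 3·19 − 4·(-22) + 2·12 = 169.
Characteristic polynomial: λ³ + 6λ² − 28λ − 169 = 0.
Substitute λ = y + (tr M)/3 = y − 2.000000 to remove the quadratic term: y³ + p·y + q = 0 with p = s − (tr M)²/3 = -40.000000 and q = −2(tr M)³/27 + (tr M)·s/3 − det M = -97.000000.
Three real roots ⇒ use the trigonometric (Viète) form: r = 2√(−p/3) = 7.302967, φ = arccos(3q/(p·r)) = arccos(0.996170) = 0.087545 rad.
y_k = r·cos(φ/3 − 2πk/3) for k = 0, 1, 2 gives y = 7.299858, -3.465395, -3.834464.
λ_k = y_k − 2.000000 gives λ = 5.2999, -5.4654, -5.8345 (check: the sum is -6.0000 = tr M).

Eigenvalues sorted in increasing order: [-5.8345, -5.4654, 5.2999].


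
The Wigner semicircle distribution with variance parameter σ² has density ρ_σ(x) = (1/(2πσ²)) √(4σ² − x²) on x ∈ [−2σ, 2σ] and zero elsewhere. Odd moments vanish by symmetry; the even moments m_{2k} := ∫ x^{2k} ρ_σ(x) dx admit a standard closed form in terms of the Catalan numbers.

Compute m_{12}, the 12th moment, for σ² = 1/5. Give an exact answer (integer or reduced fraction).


By the scaled semicircle moment identity, m_{2k} = σ^{2k} · C_k with k = 6.
C_6 = (1/(k+1)) · C(2k, k) = (1/7) · C(12, 6) = (1/7) · 924 = 132.
σ^{2k} = (σ²)^k = (1/5)^6 = 1/15625.

Therefore m_{12} = σ^{12} · C_6 = (1/15625) · 132 = 132/15625.


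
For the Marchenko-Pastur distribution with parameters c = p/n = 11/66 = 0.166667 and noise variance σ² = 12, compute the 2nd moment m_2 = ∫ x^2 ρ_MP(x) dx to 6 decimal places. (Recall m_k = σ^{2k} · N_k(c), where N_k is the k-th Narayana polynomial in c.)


E[X²] = σ⁴ (1 + c) (second MP moment). With σ² = 12 (so σ⁴ = 144) and c = 11/66 = 0.166667: E[X²] = 144 · (1 + 0.166667) = 144 · 1.166667.

So E[X^2] = 168.000000.


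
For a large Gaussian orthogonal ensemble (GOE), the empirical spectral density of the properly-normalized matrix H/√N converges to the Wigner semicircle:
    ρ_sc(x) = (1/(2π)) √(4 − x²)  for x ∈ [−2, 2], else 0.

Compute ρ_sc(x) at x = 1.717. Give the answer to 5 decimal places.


ρ_sc(x) = (1/(2π)) √(4 − x²). With x = 1.717:
  4 − x² = 4 − (1.717)² = 4 − 2.948089 = 1.051911.
  √(4 − x²) = 1.025627.
  1/(2π) = 0.159155.
  ρ_sc(1.717) = 0.159155 · 1.025627 = 0.163234.

Rounded to 5 decimal places: ρ_sc(1.717) ≈ 0.16323.


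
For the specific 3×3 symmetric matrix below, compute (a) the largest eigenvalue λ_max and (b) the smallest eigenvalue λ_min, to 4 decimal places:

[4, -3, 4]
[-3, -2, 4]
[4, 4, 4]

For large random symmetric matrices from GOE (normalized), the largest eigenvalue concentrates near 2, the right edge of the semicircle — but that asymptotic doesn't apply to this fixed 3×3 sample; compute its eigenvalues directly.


Since M is real symmetric, all three eigenvalues are real; they are the roots of det(λI − M) = λ³ − (tr M) λ² + s λ − det M, where s is the sum of the principal 2×2 minors.
tr M = 4 + (-2) + 4 = 6.
s = (4·(-2) − (-3)²) + (4·4 − 4²) + ((-2)·4 − 4²) = -17 + 0 + (-24) = -41.
det M (expand along row 1) = 4·(-24) − (-3)·(-28) + 4·(-4) = -196.
Characteristic polynomial: λ³ − 6λ² − 41λ + 196 = 0.
Substitute λ = y + (tr M)/3 = y + 2.000000 to remove the quadratic term: y³ + p·y + q = 0 with p = s − (tr M)²/3 = -53.000000 and q = −2(tr M)³/27 + (tr M)·s/3 − det M = 98.000000.
Three real roots ⇒ use the trigonometric (Viète) form: r = 2√(−p/3) = 8.406347, φ = arccos(3q/(p·r)) = arccos(-0.659879) = 2.291454 rad.
y_k = r·cos(φ/3 − 2πk/3) for k = 0, 1, 2 gives y = 6.071068, 2.000000, -8.071068.
λ_k = y_k + 2.000000 gives λ = 8.0711, 4.0000, -6.0711 (check: the sum is 6.0000 = tr M).

Hence λ_max = 8.0711 and λ_min = -6.0711.


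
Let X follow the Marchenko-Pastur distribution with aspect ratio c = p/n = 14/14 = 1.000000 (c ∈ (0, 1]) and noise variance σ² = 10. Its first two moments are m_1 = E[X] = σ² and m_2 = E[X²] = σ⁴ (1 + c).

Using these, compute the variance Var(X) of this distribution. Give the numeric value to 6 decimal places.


m_1 = E[X] = σ² = 10, so m_1² = 100.
m_2 = E[X²] = σ⁴ (1 + c) = 100 · (1 + 1.000000) = 100 · 2.000000 = 200.000000.
(Note m_2 − m_1² simplifies to c · σ⁴ = 1.000000 · 100.)

Var(X) = m_2 − m_1² = 200.000000 − 100 = 100.000000.


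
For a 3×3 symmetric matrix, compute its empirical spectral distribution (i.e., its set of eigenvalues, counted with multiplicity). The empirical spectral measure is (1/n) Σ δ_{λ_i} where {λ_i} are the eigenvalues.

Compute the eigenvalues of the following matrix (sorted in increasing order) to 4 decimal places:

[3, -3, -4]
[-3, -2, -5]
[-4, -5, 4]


Since M is real symmetric, all three eigenvalues are real; they are the roots of det(λI − M) = λ³ − (tr M) λ² + s λ − det M, where s is the sum of the principal 2×2 minors.
tr M = 3 + (-2) + 4 = 5.
s = (3·(-2) − (-3)²) + (3·4 − (-4)²) + ((-2)·4 − (-5)²) = -15 + (-4) + (-33) = -52.
det M (expand along row 1) = 3·(-33) − (-3)·(-32) + (-4)·7 = -223.
Characteristic polynomial: λ³ − 5λ² − 52λ + 223 = 0.
Substitute λ = y + (tr M)/3 = y + 1.666667 to remove the quadratic term: y³ + p·y + q = 0 with p = s − (tr M)²/3 = -60.333333 and q = −2(tr M)³/27 + (tr M)·s/3 − det M = 127.074074.
Three real roots ⇒ use the trigonometric (Viète) form: r = 2√(−p/3) = 8.969083, φ = arccos(3q/(p·r)) = arccos(-0.704487) = 2.352496 rad.
y_k = r·cos(φ/3 − 2πk/3) for k = 0, 1, 2 gives y = 6.349913, 2.310687, -8.660600.
λ_k = y_k + 1.666667 gives λ = 8.0166, 3.9774, -6.9939 (check: the sum is 5.0000 = tr M).

Eigenvalues sorted in increasing order: [-6.9939, 3.9774, 8.0166].


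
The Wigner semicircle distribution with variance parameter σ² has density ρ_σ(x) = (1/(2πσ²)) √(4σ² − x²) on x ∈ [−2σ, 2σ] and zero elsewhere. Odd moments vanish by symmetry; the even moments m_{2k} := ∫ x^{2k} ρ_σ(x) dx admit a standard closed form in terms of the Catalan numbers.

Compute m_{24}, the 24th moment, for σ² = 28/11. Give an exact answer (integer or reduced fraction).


By the scaled semicircle moment identity, m_{2k} = σ^{2k} · C_k with k = 12.
C_12 = (1/(k+1)) · C(2k, k) = (1/13) · C(24, 12) = (1/13) · 2704156 = 208012.
σ^{2k} = (σ²)^k = (28/11)^12 = 232218265089212416/3138428376721.

Therefore m_{24} = σ^{24} · C_12 = (232218265089212416/3138428376721) · 208012 = 48304185757737253076992/3138428376721.


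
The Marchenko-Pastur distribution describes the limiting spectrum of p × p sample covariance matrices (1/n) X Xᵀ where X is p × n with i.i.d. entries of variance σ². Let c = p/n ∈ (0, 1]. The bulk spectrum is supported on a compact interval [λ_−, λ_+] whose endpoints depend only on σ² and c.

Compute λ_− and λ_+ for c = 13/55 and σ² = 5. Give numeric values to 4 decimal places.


c = 13/55 = 0.236364; √c = 0.486172.
λ_− = σ² (1 − √c)² = 5 · (1 − 0.486172)² = 5 · (0.513828)² = 1.320094.
λ_+ = σ² (1 + √c)² = 5 · (1 + 0.486172)² = 5 · (1.486172)² = 11.043543.

Rounded to 4 decimal places: λ_− ≈ 1.3201, λ_+ ≈ 11.0435.


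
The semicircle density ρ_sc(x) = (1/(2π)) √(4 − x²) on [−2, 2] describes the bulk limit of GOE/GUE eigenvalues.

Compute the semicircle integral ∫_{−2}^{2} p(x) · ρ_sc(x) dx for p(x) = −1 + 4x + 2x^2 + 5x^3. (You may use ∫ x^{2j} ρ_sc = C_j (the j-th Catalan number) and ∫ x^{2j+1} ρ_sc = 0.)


Write p(x) = Σ a_i x^i, split into monomials and integrate each against ρ_sc separately.
Using ∫ x^{2j} ρ_sc = C_j = (1/(j+1)) C(2j, j) (Catalan numbers) and ∫ x^{2j+1} ρ_sc = 0 (odd monomials vanish by symmetry):
  i = 0 (even): a_0 · C_{0} = -1 · 1 = -1
  i = 1 (odd): ∫ x^1 ρ_sc = 0 (vanishes)
  i = 2 (even): a_2 · C_{1} = 2 · 1 = 2
  i = 3 (odd): ∫ x^3 ρ_sc = 0 (vanishes)

Summing the contributions: ∫_{−2}^{2} p(x) ρ_sc(x) dx = (-1) + 2 = 1.


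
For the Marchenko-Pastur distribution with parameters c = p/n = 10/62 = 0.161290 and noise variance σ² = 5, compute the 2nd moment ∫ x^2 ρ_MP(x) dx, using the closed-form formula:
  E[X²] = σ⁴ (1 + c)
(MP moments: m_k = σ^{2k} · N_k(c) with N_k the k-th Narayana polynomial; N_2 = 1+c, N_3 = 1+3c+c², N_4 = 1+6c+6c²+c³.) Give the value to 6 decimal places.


E[X²] = σ⁴ (1 + c) (second MP moment). With σ² = 5 (so σ⁴ = 25) and c = 10/62 = 0.161290: E[X²] = 25 · (1 + 0.161290) = 25 · 1.161290.

So E[X^2] = 29.032258.


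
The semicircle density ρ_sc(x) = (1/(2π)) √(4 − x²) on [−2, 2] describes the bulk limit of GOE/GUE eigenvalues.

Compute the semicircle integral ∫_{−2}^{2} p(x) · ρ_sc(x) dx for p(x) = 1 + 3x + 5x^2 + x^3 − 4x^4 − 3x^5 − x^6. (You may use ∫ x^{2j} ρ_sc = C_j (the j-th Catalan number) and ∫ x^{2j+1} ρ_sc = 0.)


Write p(x) = Σ a_i x^i, split into monomials and integrate each against ρ_sc separately.
Using ∫ x^{2j} ρ_sc = C_j = (1/(j+1)) C(2j, j) (Catalan numbers) and ∫ x^{2j+1} ρ_sc = 0 (odd monomials vanish by symmetry):
  i = 0 (even): a_0 · C_{0} = 1 · 1 = 1
  i = 1 (odd): ∫ x^1 ρ_sc = 0 (vanishes)
  i = 2 (even): a_2 · C_{1} = 5 · 1 = 5
  i = 3 (odd): ∫ x^3 ρ_sc = 0 (vanishes)
  i = 4 (even): a_4 · C_{2} = -4 · 2 = -8
  i = 5 (odd): ∫ x^5 ρ_sc = 0 (vanishes)
  i = 6 (even): a_6 · C_{3} = -1 · 5 = -5

Summing the contributions: ∫_{−2}^{2} p(x) ρ_sc(x) dx = 1 + 5 + (-8) + (-5) = -7.


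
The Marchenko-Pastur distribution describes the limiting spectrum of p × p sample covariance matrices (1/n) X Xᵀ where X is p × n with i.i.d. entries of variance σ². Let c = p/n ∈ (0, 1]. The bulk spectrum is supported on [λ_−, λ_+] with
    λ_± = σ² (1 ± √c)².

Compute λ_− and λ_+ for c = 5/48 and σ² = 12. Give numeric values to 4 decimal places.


c = 5/48 = 0.104167; √c = 0.322749.
λ_− = σ² (1 − √c)² = 12 · (1 − 0.322749)² = 12 · (0.677251)² = 5.504033.
λ_+ = σ² (1 + √c)² = 12 · (1 + 0.322749)² = 12 · (1.322749)² = 20.995967.

Rounded to 4 decimal places: λ_− ≈ 5.5040, λ_+ ≈ 20.9960.


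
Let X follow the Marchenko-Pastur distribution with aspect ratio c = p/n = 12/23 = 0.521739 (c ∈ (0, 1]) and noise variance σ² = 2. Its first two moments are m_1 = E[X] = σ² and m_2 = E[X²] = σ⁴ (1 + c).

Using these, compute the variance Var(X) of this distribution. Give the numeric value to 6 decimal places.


m_1 = E[X] = σ² = 2, so m_1² = 4.
m_2 = E[X²] = σ⁴ (1 + c) = 4 · (1 + 0.521739) = 4 · 1.521739 = 6.086957.
(Note m_2 − m_1² simplifies to c · σ⁴ = 0.521739 · 4.)

Var(X) = m_2 − m_1² = 6.086957 − 4 = 2.086957.


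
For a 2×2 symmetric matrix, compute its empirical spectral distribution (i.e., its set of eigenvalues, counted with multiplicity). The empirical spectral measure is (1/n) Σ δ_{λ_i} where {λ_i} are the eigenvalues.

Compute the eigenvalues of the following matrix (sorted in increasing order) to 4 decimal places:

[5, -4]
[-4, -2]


Since M is real symmetric, both eigenvalues are real; they are the roots of det(λI − M) = λ² − (tr M) λ + det M.
tr M = 5 + (-2) = 3.
det M = 5·(-2) − (-4)² = -10 − 16 = -26.
Characteristic polynomial: λ² − 3λ − 26 = 0.
Discriminant Δ = (tr M)² − 4·det M = 9 − (-104) = 113; √Δ = 10.630146.
λ = (tr M ± √Δ)/2 = (3 ± 10.630146)/2, giving (tr M − √Δ)/2 = -3.8151 and (tr M + √Δ)/2 = 6.8151.

Eigenvalues sorted in increasing order: [-3.8151, 6.8151].


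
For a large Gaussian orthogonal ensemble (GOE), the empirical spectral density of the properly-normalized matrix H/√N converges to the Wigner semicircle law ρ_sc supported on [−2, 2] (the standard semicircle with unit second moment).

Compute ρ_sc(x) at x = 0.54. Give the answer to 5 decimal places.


ρ_sc(x) = (1/(2π)) √(4 − x²). With x = 0.54:
  4 − x² = 4 − (0.54)² = 4 − 0.291600 = 3.708400.
  √(4 − x²) = 1.925721.
  1/(2π) = 0.159155.
  ρ_sc(0.54) = 0.159155 · 1.925721 = 0.306488.

Rounded to 5 decimal places: ρ_sc(0.54) ≈ 0.30649.


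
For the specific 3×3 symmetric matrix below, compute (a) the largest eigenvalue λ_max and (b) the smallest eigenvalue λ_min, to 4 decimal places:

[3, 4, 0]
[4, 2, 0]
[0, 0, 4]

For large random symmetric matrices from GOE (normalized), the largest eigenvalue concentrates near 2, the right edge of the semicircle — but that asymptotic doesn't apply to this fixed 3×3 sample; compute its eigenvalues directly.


Since M is real symmetric, all three eigenvalues are real; they are the roots of det(λI − M) = λ³ − (tr M) λ² + s λ − det M, where s is the sum of the principal 2×2 minors.
tr M = 3 + 2 + 4 = 9.
s = (3·2 − 4²) + (3·4 − 0²) + (2·4 − 0²) = -10 + 12 + 8 = 10.
det M (expand along row 1) = 3·8 − 4·16 + 0·0 = -40.
Characteristic polynomial: λ³ − 9λ² + 10λ + 40 = 0.
Substitute λ = y + (tr M)/3 = y + 3.000000 to remove the quadratic term: y³ + p·y + q = 0 with p = s − (tr M)²/3 = -17.000000 and q = −2(tr M)³/27 + (tr M)·s/3 − det M = 16.000000.
Three real roots ⇒ use the trigonometric (Viète) form: r = 2√(−p/3) = 4.760952, φ = arccos(3q/(p·r)) = arccos(-0.593060) = 2.205650 rad.
y_k = r·cos(φ/3 − 2πk/3) for k = 0, 1, 2 gives y = 3.531129, 1.000000, -4.531129.
λ_k = y_k + 3.000000 gives λ = 6.5311, 4.0000, -1.5311 (check: the sum is 9.0000 = tr M).

Hence λ_max = 6.5311 and λ_min = -1.5311.


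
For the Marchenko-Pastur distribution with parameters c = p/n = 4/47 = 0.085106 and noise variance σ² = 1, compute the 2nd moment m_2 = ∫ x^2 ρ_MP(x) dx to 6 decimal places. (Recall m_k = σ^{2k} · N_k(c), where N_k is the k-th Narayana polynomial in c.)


E[X²] = σ⁴ (1 + c) (second MP moment). With σ² = 1 (so σ⁴ = 1) and c = 4/47 = 0.085106: E[X²] = 1 · (1 + 0.085106) = 1 · 1.085106.

So E[X^2] = 1.085106.


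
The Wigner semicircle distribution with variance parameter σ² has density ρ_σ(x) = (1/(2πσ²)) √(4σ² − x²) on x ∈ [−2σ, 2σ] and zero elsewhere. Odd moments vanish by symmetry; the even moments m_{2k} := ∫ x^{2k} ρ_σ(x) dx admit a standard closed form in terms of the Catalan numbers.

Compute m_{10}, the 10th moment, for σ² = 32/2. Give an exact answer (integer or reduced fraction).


By the scaled semicircle moment identity, m_{2k} = σ^{2k} · C_k with k = 5.
C_5 = (1/(k+1)) · C(2k, k) = (1/6) · C(10, 5) = (1/6) · 252 = 42.
σ^{2k} = (σ²)^k = (32/2)^5 = 1048576.

Therefore m_{10} = σ^{10} · C_5 = 1048576 · 42 = 44040192.


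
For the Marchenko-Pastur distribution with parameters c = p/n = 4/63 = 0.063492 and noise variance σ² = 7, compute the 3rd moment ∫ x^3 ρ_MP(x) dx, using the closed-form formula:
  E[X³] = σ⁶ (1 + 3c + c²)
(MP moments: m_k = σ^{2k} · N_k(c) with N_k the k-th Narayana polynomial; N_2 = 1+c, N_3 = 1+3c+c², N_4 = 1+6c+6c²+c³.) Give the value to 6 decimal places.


E[X³] = σ⁶ (1 + 3c + c²) (third MP moment). With σ² = 7 (so σ⁶ = 343) and c = 4/63 = 0.063492: E[X³] = 343 · (1 + 3·0.063492 + (0.063492)²) = 343 · 1.194507.

So E[X^3] = 409.716049.


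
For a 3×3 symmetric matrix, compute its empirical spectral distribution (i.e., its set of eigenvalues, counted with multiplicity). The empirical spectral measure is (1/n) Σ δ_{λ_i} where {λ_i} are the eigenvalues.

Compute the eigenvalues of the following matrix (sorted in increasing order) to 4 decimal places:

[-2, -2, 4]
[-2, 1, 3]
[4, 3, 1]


Since M is real symmetric, all three eigenvalues are real; they are the roots of det(λI − M) = λ³ − (tr M) λ² + s λ − det M, where s is the sum of the principal 2×2 minors.
tr M = -2 + 1 + 1 = 0.
s = ((-2)·1 − (-2)²) + ((-2)·1 − 4²) + (1·1 − 3²) = -6 + (-18) + (-8) = -32.
det M (expand along row 1) = (-2)·(-8) − (-2)·(-14) + 4·(-10) = -52.
Characteristic polynomial: λ³ − 32λ + 52 = 0.
Substitute λ = y + (tr M)/3 = y + 0.000000 to remove the quadratic term: y³ + p·y + q = 0 with p = s − (tr M)²/3 = -32.000000 and q = −2(tr M)³/27 + (tr M)·s/3 − det M = 52.000000.
Three real roots ⇒ use the trigonometric (Viète) form: r = 2√(−p/3) = 6.531973, φ = arccos(3q/(p·r)) = arccos(-0.746329) = 2.413326 rad.
y_k = r·cos(φ/3 − 2πk/3) for k = 0, 1, 2 gives y = 4.530011, 1.810439, -6.340450.
λ_k = y_k + 0.000000 gives λ = 4.5300, 1.8104, -6.3405 (check: the sum is 0.0000 = tr M).

Eigenvalues sorted in increasing order: [-6.3405, 1.8104, 4.5300].


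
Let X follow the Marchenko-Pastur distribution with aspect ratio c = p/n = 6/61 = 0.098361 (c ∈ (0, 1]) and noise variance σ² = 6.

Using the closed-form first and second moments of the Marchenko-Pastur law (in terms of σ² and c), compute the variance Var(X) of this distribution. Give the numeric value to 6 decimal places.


Recall the MP moments m_1 = E[X] = σ² and m_2 = E[X²] = σ⁴ (1 + c).
m_1 = E[X] = σ² = 6, so m_1² = 36.
m_2 = E[X²] = σ⁴ (1 + c) = 36 · (1 + 0.098361) = 36 · 1.098361 = 39.540984.
(Note m_2 − m_1² simplifies to c · σ⁴ = 0.098361 · 36.)

Var(X) = m_2 − m_1² = 39.540984 − 36 = 3.540984.


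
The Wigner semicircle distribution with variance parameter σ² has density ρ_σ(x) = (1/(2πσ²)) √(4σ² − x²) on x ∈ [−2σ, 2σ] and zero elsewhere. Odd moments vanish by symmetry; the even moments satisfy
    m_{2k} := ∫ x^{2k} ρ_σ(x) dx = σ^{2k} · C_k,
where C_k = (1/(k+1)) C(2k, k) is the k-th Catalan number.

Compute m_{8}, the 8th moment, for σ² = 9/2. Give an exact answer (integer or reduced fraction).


By the scaled semicircle moment identity, m_{2k} = σ^{2k} · C_k with k = 4.
C_4 = (1/(k+1)) · C(2k, k) = (1/5) · C(8, 4) = (1/5) · 70 = 14.
σ^{2k} = (σ²)^k = (9/2)^4 = 6561/16.

Therefore m_{8} = σ^{8} · C_4 = (6561/16) · 14 = 45927/8.


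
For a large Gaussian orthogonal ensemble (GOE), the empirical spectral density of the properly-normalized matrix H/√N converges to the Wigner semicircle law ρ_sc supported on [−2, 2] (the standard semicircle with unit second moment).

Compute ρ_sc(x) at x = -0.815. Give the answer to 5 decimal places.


ρ_sc(x) = (1/(2π)) √(4 − x²). With x = -0.815:
  4 − x² = 4 − (-0.815)² = 4 − 0.664225 = 3.335775.
  √(4 − x²) = 1.826410.
  1/(2π) = 0.159155.
  ρ_sc(-0.815) = 0.159155 · 1.826410 = 0.290682.

Rounded to 5 decimal places: ρ_sc(-0.815) ≈ 0.29068.


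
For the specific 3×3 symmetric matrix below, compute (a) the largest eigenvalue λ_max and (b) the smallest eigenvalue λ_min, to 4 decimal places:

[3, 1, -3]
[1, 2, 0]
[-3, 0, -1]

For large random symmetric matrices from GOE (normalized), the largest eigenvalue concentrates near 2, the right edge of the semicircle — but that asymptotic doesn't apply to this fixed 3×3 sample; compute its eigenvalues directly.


Since M is real symmetric, all three eigenvalues are real; they are the roots of det(λI − M) = λ³ − (tr M) λ² + s λ − det M, where s is the sum of the principal 2×2 minors.
tr M = 3 + 2 + (-1) = 4.
s = (3·2 − 1²) + (3·(-1) − (-3)²) + (2·(-1) − 0²) = 5 + (-12) + (-2) = -9.
det M (expand along row 1) = 3·(-2) − 1·(-1) + (-3)·6 = -23.
Characteristic polynomial: λ³ − 4λ² − 9λ + 23 = 0.
Substitute λ = y + (tr M)/3 = y + 1.333333 to remove the quadratic term: y³ + p·y + q = 0 with p = s − (tr M)²/3 = -14.333333 and q = −2(tr M)³/27 + (tr M)·s/3 − det M = 6.259259.
Three real roots ⇒ use the trigonometric (Viète) form: r = 2√(−p/3) = 4.371626, φ = arccos(3q/(p·r)) = arccos(-0.299677) = 1.875151 rad.
y_k = r·cos(φ/3 − 2πk/3) for k = 0, 1, 2 gives y = 3.545099, 0.442748, -3.987846.
λ_k = y_k + 1.333333 gives λ = 4.8784, 1.7761, -2.6545 (check: the sum is 4.0000 = tr M).

Hence λ_max = 4.8784 and λ_min = -2.6545.


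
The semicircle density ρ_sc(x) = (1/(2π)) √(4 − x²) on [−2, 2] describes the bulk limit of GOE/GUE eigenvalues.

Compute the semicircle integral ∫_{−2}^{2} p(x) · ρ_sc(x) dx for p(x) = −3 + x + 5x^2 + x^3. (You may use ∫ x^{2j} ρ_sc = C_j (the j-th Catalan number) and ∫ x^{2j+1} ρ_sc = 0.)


Write p(x) = Σ a_i x^i, split into monomials and integrate each against ρ_sc separately.
Using ∫ x^{2j} ρ_sc = C_j = (1/(j+1)) C(2j, j) (Catalan numbers) and ∫ x^{2j+1} ρ_sc = 0 (odd monomials vanish by symmetry):
  i = 0 (even): a_0 · C_{0} = -3 · 1 = -3
  i = 1 (odd): ∫ x^1 ρ_sc = 0 (vanishes)
  i = 2 (even): a_2 · C_{1} = 5 · 1 = 5
  i = 3 (odd): ∫ x^3 ρ_sc = 0 (vanishes)

Summing the contributions: ∫_{−2}^{2} p(x) ρ_sc(x) dx = (-3) + 5 = 2.


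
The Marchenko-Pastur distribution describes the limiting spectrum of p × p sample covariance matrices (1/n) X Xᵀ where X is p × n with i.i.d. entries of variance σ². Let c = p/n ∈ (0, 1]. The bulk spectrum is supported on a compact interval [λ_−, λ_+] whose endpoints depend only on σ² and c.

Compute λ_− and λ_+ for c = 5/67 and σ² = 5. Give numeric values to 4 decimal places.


c = 5/67 = 0.074627; √c = 0.273179.
λ_− = σ² (1 − √c)² = 5 · (1 − 0.273179)² = 5 · (0.726821)² = 2.641343.
λ_+ = σ² (1 + √c)² = 5 · (1 + 0.273179)² = 5 · (1.273179)² = 8.104926.

Rounded to 4 decimal places: λ_− ≈ 2.6413, λ_+ ≈ 8.1049.


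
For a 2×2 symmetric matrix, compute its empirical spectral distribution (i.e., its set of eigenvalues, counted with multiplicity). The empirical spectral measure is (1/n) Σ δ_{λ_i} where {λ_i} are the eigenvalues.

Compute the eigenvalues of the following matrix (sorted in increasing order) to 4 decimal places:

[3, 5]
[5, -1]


Since M is real symmetric, both eigenvalues are real; they are the roots of det(λI − M) = λ² − (tr M) λ + det M.
tr M = 3 + (-1) = 2.
det M = 3·(-1) − 5² = -3 − 25 = -28.
Characteristic polynomial: λ² − 2λ − 28 = 0.
Discriminant Δ = (tr M)² − 4·det M = 4 − (-112) = 116; √Δ = 10.770330.
λ = (tr M ± √Δ)/2 = (2 ± 10.770330)/2, giving (tr M − √Δ)/2 = -4.3852 and (tr M + √Δ)/2 = 6.3852.

Eigenvalues sorted in increasing order: [-4.3852, 6.3852].


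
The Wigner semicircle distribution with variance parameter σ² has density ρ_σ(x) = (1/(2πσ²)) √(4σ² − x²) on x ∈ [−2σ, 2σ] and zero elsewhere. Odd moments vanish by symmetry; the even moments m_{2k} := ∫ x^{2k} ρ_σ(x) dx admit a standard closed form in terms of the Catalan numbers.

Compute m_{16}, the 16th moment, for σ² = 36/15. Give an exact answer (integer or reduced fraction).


By the scaled semicircle moment identity, m_{2k} = σ^{2k} · C_k with k = 8.
C_8 = (1/(k+1)) · C(2k, k) = (1/9) · C(16, 8) = (1/9) · 12870 = 1430.
σ^{2k} = (σ²)^k = (36/15)^8 = 429981696/390625.

Therefore m_{16} = σ^{16} · C_8 = (429981696/390625) · 1430 = 122974765056/78125.


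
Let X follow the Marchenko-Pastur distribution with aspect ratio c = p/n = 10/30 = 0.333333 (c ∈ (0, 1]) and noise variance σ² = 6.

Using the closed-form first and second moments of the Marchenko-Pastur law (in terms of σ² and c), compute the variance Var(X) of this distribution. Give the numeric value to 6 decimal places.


Recall the MP moments m_1 = E[X] = σ² and m_2 = E[X²] = σ⁴ (1 + c).
m_1 = E[X] = σ² = 6, so m_1² = 36.
m_2 = E[X²] = σ⁴ (1 + c) = 36 · (1 + 0.333333) = 36 · 1.333333 = 48.000000.
(Note m_2 − m_1² simplifies to c · σ⁴ = 0.333333 · 36.)

Var(X) = m_2 − m_1² = 48.000000 − 36 = 12.000000.


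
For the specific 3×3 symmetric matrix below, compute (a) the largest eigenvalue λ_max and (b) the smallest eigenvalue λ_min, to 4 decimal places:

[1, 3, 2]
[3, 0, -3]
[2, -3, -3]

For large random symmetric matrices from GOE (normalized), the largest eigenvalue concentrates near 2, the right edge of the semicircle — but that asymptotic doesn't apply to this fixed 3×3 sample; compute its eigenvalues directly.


Since M is real symmetric, all three eigenvalues are real; they are the roots of det(λI − M) = λ³ − (tr M) λ² + s λ − det M, where s is the sum of the principal 2×2 minors.
tr M = 1 + 0 + (-3) = -2.
s = (1·0 − 3²) + (1·(-3) − 2²) + (0·(-3) − (-3)²) = -9 + (-7) + (-9) = -25.
det M (expand along row 1) = 1·(-9) − 3·(-3) + 2·(-9) = -18.
Characteristic polynomial: λ³ + 2λ² − 25λ + 18 = 0.
Substitute λ = y + (tr M)/3 = y − 0.666667 to remove the quadratic term: y³ + p·y + q = 0 with p = s − (tr M)²/3 = -26.333333 and q = −2(tr M)³/27 + (tr M)·s/3 − det M = 35.259259.
Three real roots ⇒ use the trigonometric (Viète) form: r = 2√(−p/3) = 5.925463, φ = arccos(3q/(p·r)) = arccos(-0.677901) = 2.315700 rad.
y_k = r·cos(φ/3 − 2πk/3) for k = 0, 1, 2 gives y = 4.246108, 1.456228, -5.702336.
λ_k = y_k − 0.666667 gives λ = 3.5794, 0.7896, -6.3690 (check: the sum is -2.0000 = tr M).

Hence λ_max = 3.5794 and λ_min = -6.3690.


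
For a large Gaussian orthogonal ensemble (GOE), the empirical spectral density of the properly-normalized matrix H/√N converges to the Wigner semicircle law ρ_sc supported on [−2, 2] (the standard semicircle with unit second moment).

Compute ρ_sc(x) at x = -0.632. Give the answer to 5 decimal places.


ρ_sc(x) = (1/(2π)) √(4 − x²). With x = -0.632:
  4 − x² = 4 − (-0.632)² = 4 − 0.399424 = 3.600576.
  √(4 − x²) = 1.897518.
  1/(2π) = 0.159155.
  ρ_sc(-0.632) = 0.159155 · 1.897518 = 0.301999.

Rounded to 5 decimal places: ρ_sc(-0.632) ≈ 0.30200.


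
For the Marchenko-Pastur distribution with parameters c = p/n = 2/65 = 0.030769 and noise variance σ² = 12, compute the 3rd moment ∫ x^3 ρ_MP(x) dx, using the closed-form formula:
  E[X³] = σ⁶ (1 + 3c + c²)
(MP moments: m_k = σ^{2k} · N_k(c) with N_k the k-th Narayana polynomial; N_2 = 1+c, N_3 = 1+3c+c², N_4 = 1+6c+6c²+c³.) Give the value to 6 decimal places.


E[X³] = σ⁶ (1 + 3c + c²) (third MP moment). With σ² = 12 (so σ⁶ = 1728) and c = 2/65 = 0.030769: E[X³] = 1728 · (1 + 3·0.030769 + (0.030769)²) = 1728 · 1.093254.

So E[X^3] = 1889.143669.


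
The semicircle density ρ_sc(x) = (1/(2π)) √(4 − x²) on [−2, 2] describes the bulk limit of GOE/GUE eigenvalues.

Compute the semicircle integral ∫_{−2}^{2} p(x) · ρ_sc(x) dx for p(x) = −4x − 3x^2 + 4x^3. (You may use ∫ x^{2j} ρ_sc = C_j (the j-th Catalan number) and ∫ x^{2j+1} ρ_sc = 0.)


Write p(x) = Σ a_i x^i, split into monomials and integrate each against ρ_sc separately.
Using ∫ x^{2j} ρ_sc = C_j = (1/(j+1)) C(2j, j) (Catalan numbers) and ∫ x^{2j+1} ρ_sc = 0 (odd monomials vanish by symmetry):
  i = 1 (odd): ∫ x^1 ρ_sc = 0 (vanishes)
  i = 2 (even): a_2 · C_{1} = -3 · 1 = -3
  i = 3 (odd): ∫ x^3 ρ_sc = 0 (vanishes)

Summing the contributions: ∫_{−2}^{2} p(x) ρ_sc(x) dx = -3.


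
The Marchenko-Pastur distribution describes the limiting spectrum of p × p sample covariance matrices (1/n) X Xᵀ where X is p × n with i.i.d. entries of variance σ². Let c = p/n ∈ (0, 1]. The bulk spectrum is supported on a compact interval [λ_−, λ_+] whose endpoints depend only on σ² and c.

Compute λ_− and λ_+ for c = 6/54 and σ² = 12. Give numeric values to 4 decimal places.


c = 6/54 = 0.111111; √c = 0.333333.
λ_− = σ² (1 − √c)² = 12 · (1 − 0.333333)² = 12 · (0.666667)² = 5.333333.
λ_+ = σ² (1 + √c)² = 12 · (1 + 0.333333)² = 12 · (1.333333)² = 21.333333.

Rounded to 4 decimal places: λ_− ≈ 5.3333, λ_+ ≈ 21.3333.


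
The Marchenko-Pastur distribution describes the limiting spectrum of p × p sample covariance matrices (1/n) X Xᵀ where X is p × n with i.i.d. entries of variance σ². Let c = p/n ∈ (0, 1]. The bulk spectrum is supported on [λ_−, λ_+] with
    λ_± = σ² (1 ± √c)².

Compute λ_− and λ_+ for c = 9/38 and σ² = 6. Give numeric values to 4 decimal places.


c = 9/38 = 0.236842; √c = 0.486664.
λ_− = σ² (1 − √c)² = 6 · (1 − 0.486664)² = 6 · (0.513336)² = 1.581081.
λ_+ = σ² (1 + √c)² = 6 · (1 + 0.486664)² = 6 · (1.486664)² = 13.261024.

Rounded to 4 decimal places: λ_− ≈ 1.5811, λ_+ ≈ 13.2610.


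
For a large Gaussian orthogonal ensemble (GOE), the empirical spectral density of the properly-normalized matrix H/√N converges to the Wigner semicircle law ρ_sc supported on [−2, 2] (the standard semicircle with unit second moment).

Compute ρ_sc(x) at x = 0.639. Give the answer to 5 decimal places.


ρ_sc(x) = (1/(2π)) √(4 − x²). With x = 0.639:
  4 − x² = 4 − (0.639)² = 4 − 0.408321 = 3.591679.
  √(4 − x²) = 1.895173.
  1/(2π) = 0.159155.
  ρ_sc(0.639) = 0.159155 · 1.895173 = 0.301626.

Rounded to 5 decimal places: ρ_sc(0.639) ≈ 0.30163.


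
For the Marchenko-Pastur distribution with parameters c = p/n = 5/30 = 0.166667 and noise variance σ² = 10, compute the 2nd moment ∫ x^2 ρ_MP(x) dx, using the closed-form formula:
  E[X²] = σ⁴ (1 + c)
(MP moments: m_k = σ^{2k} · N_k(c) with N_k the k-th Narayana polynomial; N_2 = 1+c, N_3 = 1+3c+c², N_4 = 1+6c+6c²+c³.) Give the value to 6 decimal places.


E[X²] = σ⁴ (1 + c) (second MP moment). With σ² = 10 (so σ⁴ = 100) and c = 5/30 = 0.166667: E[X²] = 100 · (1 + 0.166667) = 100 · 1.166667.

So E[X^2] = 116.666667.
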